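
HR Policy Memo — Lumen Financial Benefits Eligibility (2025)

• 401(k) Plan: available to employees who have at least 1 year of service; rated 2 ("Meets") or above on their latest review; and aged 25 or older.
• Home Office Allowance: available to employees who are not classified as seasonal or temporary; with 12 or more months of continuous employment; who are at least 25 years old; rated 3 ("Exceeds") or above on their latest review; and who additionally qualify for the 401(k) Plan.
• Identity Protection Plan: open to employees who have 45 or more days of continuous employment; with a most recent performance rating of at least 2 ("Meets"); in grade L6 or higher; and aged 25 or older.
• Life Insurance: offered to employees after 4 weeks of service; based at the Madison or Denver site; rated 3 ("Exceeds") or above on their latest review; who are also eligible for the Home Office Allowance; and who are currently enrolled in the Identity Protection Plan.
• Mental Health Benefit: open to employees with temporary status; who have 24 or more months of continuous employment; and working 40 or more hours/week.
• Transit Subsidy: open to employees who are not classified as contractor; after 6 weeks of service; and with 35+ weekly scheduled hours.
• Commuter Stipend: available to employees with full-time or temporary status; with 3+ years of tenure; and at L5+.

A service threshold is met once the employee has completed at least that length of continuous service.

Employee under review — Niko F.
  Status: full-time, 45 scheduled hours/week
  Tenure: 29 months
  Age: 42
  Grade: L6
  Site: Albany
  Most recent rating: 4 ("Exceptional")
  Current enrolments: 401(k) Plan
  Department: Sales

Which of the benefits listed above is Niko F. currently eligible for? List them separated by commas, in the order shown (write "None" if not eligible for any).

401(k) Plan, Home Office Allowance, Identity Protection Plan, Transit Subsidy

401(k) Plan — service 29 months ≥ 1 year (≈365 days) ✓; rating 4 ≥ 2 ✓; age 42 ≥ 25 ✓ → eligible.
Home Office Allowance — status full-time ✓ (not excluded); service 29 months ≥ 12 months ✓; age 42 ≥ 25 ✓; rating 4 ≥ 3 ✓; eligible for 401(k) Plan ✓ → eligible.
Identity Protection Plan — service 29 months ≥ 45 days ✓; rating 4 ≥ 2 ✓; grade L6 ≥ L6 ✓; age 42 ≥ 25 ✓ → eligible.
Life Insurance — service 29 months ≥ 4 weeks (≈28 days) ✓; site Albany ✗ (not Madison or Denver) → not eligible.
Mental Health Benefit — status full-time ✗ (requires temporary) → not eligible.
Transit Subsidy — status full-time ✓ (not excluded); service 29 months ≥ 6 weeks (≈42 days) ✓; 45 hrs/wk ≥ 35 ✓ → eligible.
Commuter Stipend — status full-time ✓; service 29 months < 3 years (≈1095 days) ✗ → not eligible.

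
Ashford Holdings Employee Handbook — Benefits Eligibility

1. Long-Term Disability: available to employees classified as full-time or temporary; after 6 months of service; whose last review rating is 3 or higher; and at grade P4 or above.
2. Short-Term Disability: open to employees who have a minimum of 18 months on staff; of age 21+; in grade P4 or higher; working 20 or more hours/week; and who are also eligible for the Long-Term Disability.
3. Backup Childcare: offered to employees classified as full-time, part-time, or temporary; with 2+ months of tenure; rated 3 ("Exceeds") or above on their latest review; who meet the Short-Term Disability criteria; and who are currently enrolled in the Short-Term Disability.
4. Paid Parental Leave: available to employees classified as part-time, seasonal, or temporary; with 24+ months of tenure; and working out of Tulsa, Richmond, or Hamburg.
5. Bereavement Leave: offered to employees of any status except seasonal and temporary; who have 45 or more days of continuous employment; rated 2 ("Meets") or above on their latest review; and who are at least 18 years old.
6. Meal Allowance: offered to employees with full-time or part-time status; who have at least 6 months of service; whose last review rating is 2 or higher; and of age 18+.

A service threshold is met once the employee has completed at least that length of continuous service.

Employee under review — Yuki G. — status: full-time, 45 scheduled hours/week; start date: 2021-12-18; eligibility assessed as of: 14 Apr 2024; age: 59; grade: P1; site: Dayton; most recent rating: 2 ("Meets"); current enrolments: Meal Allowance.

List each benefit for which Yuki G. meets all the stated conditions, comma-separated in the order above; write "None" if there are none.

Bereavement Leave, Meal Allowance

Service from 2021-12-18 to 14 Apr 2024: 848 days.
Long-Term Disability — status full-time ✓; service 848 days ≥ 6 months (≈180 days) ✓; rating 2 < 3 ✗ → not eligible.
Short-Term Disability — service 848 days ≥ 18 months (≈540 days) ✓; age 59 ≥ 21 ✓; grade P1 < P4 ✗ → not eligible.
Backup Childcare — status full-time ✓; service 848 days ≥ 2 months (≈60 days) ✓; rating 2 < 3 ✗ → not eligible.
Paid Parental Leave — status full-time ✗ (requires part-time, seasonal, or temporary) → not eligible.
Bereavement Leave — status full-time ✓ (not excluded); service 848 days ≥ 45 days ✓; rating 2 ≥ 2 ✓; age 59 ≥ 18 ✓ → eligible.
Meal Allowance — status full-time ✓; service 848 days ≥ 6 months (≈180 days) ✓; rating 2 ≥ 2 ✓; age 59 ≥ 18 ✓ → eligible.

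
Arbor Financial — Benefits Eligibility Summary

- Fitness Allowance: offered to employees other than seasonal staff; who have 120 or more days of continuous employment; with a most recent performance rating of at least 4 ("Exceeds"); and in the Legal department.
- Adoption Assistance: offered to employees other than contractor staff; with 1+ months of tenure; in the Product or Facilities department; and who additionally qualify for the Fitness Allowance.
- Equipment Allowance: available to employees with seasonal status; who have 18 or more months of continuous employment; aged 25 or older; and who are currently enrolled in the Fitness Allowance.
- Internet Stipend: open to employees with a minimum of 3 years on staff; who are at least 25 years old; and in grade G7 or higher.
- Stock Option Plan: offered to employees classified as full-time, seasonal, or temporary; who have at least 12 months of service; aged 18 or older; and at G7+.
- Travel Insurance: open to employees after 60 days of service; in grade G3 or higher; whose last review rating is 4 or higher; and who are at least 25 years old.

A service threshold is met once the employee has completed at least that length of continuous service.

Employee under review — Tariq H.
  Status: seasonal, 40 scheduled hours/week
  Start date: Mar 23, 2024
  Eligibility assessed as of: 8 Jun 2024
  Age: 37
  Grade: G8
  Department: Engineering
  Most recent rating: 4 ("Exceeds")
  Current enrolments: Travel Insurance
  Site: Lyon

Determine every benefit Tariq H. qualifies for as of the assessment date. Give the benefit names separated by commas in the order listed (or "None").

Travel Insurance

Service from Mar 23, 2024 to 8 Jun 2024: 77 days.
Fitness Allowance — status seasonal ✗ (excluded) → not eligible.
Adoption Assistance — status seasonal ✓ (not excluded); service 77 days ≥ 1 month (≈30 days) ✓; dept Engineering ✗ → not eligible.
Equipment Allowance — status seasonal ✓; service 77 days < 18 months (≈540 days) ✗ → not eligible.
Internet Stipend — service 77 days < 3 years (≈1095 days) ✗ → not eligible.
Stock Option Plan — status seasonal ✓; service 77 days < 12 months (≈360 days) ✗ → not eligible.
Travel Insurance — service 77 days ≥ 60 days ✓; grade G8 ≥ G3 ✓; rating 4 ≥ 4 ✓; age 37 ≥ 25 ✓ → eligible.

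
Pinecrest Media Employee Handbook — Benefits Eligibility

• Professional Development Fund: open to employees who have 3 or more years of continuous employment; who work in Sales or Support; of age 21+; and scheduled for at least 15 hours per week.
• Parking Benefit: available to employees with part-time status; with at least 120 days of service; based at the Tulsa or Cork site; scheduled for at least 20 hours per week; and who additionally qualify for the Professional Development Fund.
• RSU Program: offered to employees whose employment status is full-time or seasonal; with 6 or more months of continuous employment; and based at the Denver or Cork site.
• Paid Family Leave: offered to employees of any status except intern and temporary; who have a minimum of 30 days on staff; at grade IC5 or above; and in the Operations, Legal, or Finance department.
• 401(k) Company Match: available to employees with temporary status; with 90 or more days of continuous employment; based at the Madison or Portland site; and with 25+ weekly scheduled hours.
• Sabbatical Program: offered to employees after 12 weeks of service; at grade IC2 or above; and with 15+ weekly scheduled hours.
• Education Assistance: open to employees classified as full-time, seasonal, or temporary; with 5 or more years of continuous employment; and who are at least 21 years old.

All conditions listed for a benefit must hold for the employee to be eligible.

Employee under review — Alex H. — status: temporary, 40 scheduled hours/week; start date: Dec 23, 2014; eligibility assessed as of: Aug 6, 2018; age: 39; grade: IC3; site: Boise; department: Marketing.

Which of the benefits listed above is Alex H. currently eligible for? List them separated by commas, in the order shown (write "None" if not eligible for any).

Service from Dec 23, 2014 to Aug 6, 2018: 1322 days.
Professional Development Fund — service 1322 days ≥ 3 years (≈1095 days) ✓; dept Marketing ✗ → not eligible.
Parking Benefit — status temporary ✗ (requires part-time) → not eligible.
RSU Program — status temporary ✗ (requires full-time or seasonal) → not eligible.
Paid Family Leave — status temporary ✗ (excluded) → not eligible.
401(k) Company Match — status temporary ✓; service 1322 days ≥ 90 days ✓; site Boise ✗ (not Madison or Portland) → not eligible.
Sabbatical Program — service 1322 days ≥ 12 weeks (≈84 days) ✓; grade IC3 ≥ IC2 ✓; 40 hrs/wk ≥ 15 ✓ → eligible.
Education Assistance — status temporary ✓; service 1322 days < 5 years (≈1825 days) ✗ → not eligible.

Sabbatical Program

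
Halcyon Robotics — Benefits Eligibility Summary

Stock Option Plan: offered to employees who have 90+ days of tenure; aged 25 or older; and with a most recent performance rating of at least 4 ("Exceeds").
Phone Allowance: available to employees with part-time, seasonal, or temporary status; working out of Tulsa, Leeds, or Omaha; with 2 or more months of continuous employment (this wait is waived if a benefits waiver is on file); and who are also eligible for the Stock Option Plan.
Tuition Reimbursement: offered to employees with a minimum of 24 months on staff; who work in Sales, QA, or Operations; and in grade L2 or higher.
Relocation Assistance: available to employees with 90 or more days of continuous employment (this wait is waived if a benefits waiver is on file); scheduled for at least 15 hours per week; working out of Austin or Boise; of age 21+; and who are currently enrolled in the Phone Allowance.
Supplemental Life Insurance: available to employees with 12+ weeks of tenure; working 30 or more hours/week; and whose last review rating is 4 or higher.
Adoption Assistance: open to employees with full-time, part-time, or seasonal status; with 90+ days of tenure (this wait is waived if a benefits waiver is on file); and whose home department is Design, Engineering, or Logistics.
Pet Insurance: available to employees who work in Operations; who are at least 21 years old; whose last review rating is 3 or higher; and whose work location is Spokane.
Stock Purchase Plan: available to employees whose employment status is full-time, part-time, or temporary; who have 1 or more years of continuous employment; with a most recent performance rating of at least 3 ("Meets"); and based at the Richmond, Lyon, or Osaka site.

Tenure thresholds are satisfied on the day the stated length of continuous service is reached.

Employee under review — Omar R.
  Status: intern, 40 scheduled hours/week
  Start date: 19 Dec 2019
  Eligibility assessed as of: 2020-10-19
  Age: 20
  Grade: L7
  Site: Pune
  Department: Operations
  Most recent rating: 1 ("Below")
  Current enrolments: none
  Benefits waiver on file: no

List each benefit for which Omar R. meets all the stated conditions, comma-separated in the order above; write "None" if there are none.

None

Service from 19 Dec 2019 to 2020-10-19: 305 days.
Stock Option Plan — service 305 days ≥ 90 days ✓; age 20 < 25 ✗ → not eligible.
Phone Allowance — status intern ✗ (requires part-time, seasonal, or temporary) → not eligible.
Tuition Reimbursement — service 305 days < 24 months (≈720 days) ✗ → not eligible.
Relocation Assistance — no waiver, service 305 days ≥ 90 days ✓; 40 hrs/wk ≥ 15 ✓; site Pune ✗ (not Austin or Boise) → not eligible.
Supplemental Life Insurance — service 305 days ≥ 12 weeks (≈84 days) ✓; 40 hrs/wk ≥ 30 ✓; rating 1 < 4 ✗ → not eligible.
Adoption Assistance — status intern ✗ (requires full-time, part-time, or seasonal) → not eligible.
Pet Insurance — dept Operations ✓; age 20 < 21 ✗ → not eligible.
Stock Purchase Plan — status intern ✗ (requires full-time, part-time, or temporary) → not eligible.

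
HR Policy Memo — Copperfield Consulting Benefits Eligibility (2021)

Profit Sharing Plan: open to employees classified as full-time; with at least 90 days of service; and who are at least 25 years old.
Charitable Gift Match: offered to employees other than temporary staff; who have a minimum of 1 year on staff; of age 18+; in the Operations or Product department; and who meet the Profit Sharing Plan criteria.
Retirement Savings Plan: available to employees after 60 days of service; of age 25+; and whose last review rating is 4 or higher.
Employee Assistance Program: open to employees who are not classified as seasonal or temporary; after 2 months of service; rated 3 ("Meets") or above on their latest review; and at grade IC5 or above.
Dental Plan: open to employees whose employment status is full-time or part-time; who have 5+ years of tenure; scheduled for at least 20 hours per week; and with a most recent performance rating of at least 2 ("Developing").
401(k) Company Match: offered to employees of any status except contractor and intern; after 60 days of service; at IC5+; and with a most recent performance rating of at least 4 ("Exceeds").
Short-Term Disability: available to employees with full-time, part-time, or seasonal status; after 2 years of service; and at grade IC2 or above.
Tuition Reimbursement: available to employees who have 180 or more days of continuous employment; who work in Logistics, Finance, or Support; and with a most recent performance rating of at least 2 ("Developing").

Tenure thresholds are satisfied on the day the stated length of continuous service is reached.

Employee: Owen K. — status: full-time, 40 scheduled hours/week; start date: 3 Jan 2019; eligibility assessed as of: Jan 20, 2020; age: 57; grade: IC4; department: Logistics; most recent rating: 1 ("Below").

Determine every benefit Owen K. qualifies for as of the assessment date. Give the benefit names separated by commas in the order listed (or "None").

Service from 3 Jan 2019 to Jan 20, 2020: 382 days.
Profit Sharing Plan — status full-time ✓; service 382 days ≥ 90 days ✓; age 57 ≥ 25 ✓ → eligible.
Charitable Gift Match — status full-time ✓ (not excluded); service 382 days ≥ 1 year (≈365 days) ✓; age 57 ≥ 18 ✓; dept Logistics ✗ → not eligible.
Retirement Savings Plan — service 382 days ≥ 60 days ✓; age 57 ≥ 25 ✓; rating 1 < 4 ✗ → not eligible.
Employee Assistance Program — status full-time ✓ (not excluded); service 382 days ≥ 2 months (≈60 days) ✓; rating 1 < 3 ✗ → not eligible.
Dental Plan — status full-time ✓; service 382 days < 5 years (≈1825 days) ✗ → not eligible.
401(k) Company Match — status full-time ✓ (not excluded); service 382 days ≥ 60 days ✓; grade IC4 < IC5 ✗ → not eligible.
Short-Term Disability — status full-time ✓; service 382 days < 2 years (≈730 days) ✗ → not eligible.
Tuition Reimbursement — service 382 days ≥ 180 days ✓; dept Logistics ✓; rating 1 < 2 ✗ → not eligible.

Profit Sharing Plan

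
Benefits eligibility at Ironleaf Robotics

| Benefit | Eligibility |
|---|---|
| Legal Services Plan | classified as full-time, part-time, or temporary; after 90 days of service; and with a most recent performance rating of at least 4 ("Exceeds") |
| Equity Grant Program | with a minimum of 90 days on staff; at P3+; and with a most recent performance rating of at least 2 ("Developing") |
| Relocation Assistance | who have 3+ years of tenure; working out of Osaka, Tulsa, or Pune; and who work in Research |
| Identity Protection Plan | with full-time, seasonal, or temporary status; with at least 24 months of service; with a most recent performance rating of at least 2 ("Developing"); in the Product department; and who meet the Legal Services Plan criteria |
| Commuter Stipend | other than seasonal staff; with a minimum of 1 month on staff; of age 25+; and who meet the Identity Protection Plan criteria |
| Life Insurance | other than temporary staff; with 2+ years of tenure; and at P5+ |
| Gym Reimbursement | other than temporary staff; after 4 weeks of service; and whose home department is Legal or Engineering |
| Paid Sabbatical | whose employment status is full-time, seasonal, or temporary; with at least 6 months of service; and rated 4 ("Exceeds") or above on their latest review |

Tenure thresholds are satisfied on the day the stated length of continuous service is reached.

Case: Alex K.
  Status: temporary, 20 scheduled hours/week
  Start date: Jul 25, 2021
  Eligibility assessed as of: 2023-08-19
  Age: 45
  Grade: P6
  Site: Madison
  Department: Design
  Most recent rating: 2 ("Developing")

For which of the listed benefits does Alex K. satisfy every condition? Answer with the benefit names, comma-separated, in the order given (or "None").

Service from Jul 25, 2021 to 2023-08-19: 755 days.
Legal Services Plan — status temporary ✓; service 755 days ≥ 90 days ✓; rating 2 < 4 ✗ → not eligible.
Equity Grant Program — service 755 days ≥ 90 days ✓; grade P6 ≥ P3 ✓; rating 2 ≥ 2 ✓ → eligible.
Relocation Assistance — service 755 days < 3 years (≈1095 days) ✗ → not eligible.
Identity Protection Plan — status temporary ✓; service 755 days ≥ 24 months (≈720 days) ✓; rating 2 ≥ 2 ✓; dept Design ✗ → not eligible.
Commuter Stipend — status temporary ✓ (not excluded); service 755 days ≥ 1 month (≈30 days) ✓; age 45 ≥ 25 ✓; not eligible for Identity Protection Plan ✗ → not eligible.
Life Insurance — status temporary ✗ (excluded) → not eligible.
Gym Reimbursement — status temporary ✗ (excluded) → not eligible.
Paid Sabbatical — status temporary ✓; service 755 days ≥ 6 months (≈180 days) ✓; rating 2 < 4 ✗ → not eligible.

Equity Grant Program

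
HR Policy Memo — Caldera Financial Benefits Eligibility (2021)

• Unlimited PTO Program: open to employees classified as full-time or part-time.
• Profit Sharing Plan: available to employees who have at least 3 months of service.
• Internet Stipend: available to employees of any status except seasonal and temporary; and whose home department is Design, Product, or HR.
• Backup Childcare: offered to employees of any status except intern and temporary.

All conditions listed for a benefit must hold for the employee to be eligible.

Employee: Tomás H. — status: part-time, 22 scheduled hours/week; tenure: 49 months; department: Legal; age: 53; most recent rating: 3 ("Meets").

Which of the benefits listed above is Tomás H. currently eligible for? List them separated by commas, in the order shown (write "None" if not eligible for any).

Unlimited PTO Program — status part-time ✓ → eligible.
Profit Sharing Plan — service 49 months ≥ 3 months ✓ → eligible.
Internet Stipend — status part-time ✓ (not excluded); dept Legal ✗ → not eligible.
Backup Childcare — status part-time ✓ (not excluded) → eligible.

Unlimited PTO Program, Profit Sharing Plan, Backup Childcare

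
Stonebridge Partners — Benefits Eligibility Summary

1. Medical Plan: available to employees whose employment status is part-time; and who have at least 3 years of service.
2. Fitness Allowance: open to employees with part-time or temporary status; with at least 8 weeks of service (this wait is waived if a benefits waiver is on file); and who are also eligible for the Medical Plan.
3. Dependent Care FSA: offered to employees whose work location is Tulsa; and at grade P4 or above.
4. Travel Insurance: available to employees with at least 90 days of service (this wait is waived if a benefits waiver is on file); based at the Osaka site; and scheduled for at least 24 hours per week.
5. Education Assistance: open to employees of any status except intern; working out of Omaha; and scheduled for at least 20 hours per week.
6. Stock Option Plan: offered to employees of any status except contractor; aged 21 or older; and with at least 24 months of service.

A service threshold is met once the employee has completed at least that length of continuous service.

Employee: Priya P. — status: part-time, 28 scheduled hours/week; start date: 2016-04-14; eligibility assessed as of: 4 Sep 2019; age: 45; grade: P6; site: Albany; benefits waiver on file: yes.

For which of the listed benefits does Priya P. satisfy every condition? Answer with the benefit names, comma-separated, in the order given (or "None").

Medical Plan, Fitness Allowance, Stock Option Plan

Service from 2016-04-14 to 4 Sep 2019: 1238 days.
Medical Plan — status part-time ✓; service 1238 days ≥ 3 years (≈1095 days) ✓ → eligible.
Fitness Allowance — status part-time ✓; benefits waiver on file ✓; eligible for Medical Plan ✓ → eligible.
Dependent Care FSA — site Albany ✗ (not Tulsa) → not eligible.
Travel Insurance — benefits waiver on file ✓; site Albany ✗ (not Osaka) → not eligible.
Education Assistance — status part-time ✓ (not excluded); site Albany ✗ (not Omaha) → not eligible.
Stock Option Plan — status part-time ✓ (not excluded); age 45 ≥ 21 ✓; service 1238 days ≥ 24 months (≈720 days) ✓ → eligible.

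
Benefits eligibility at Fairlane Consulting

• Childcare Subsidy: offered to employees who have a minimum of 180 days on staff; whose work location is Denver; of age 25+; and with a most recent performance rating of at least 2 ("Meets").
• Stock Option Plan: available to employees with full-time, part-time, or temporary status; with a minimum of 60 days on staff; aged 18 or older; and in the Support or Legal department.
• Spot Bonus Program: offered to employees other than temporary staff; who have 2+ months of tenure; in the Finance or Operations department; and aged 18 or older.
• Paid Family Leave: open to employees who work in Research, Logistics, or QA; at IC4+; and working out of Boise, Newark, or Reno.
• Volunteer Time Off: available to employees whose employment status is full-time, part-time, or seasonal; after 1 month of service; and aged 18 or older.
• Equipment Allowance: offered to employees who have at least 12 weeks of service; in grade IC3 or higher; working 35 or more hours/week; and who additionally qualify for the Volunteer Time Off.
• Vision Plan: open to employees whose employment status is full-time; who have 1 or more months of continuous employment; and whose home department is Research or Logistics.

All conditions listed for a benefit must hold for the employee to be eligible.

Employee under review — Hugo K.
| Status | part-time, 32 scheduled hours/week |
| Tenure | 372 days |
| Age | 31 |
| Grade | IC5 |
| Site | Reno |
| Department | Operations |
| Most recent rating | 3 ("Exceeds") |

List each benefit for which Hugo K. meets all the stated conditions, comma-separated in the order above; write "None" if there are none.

Spot Bonus Program, Volunteer Time Off

Childcare Subsidy — service 372 days ≥ 180 days ✓; site Reno ✗ (not Denver) → not eligible.
Stock Option Plan — status part-time ✓; service 372 days ≥ 60 days ✓; age 31 ≥ 18 ✓; dept Operations ✗ → not eligible.
Spot Bonus Program — status part-time ✓ (not excluded); service 372 days ≥ 2 months (≈60 days) ✓; dept Operations ✓; age 31 ≥ 18 ✓ → eligible.
Paid Family Leave — dept Operations ✗ → not eligible.
Volunteer Time Off — status part-time ✓; service 372 days ≥ 1 month (≈30 days) ✓; age 31 ≥ 18 ✓ → eligible.
Equipment Allowance — service 372 days ≥ 12 weeks (≈84 days) ✓; grade IC5 ≥ IC3 ✓; 32 hrs/wk < 35 ✗ → not eligible.
Vision Plan — status part-time ✗ (requires full-time) → not eligible.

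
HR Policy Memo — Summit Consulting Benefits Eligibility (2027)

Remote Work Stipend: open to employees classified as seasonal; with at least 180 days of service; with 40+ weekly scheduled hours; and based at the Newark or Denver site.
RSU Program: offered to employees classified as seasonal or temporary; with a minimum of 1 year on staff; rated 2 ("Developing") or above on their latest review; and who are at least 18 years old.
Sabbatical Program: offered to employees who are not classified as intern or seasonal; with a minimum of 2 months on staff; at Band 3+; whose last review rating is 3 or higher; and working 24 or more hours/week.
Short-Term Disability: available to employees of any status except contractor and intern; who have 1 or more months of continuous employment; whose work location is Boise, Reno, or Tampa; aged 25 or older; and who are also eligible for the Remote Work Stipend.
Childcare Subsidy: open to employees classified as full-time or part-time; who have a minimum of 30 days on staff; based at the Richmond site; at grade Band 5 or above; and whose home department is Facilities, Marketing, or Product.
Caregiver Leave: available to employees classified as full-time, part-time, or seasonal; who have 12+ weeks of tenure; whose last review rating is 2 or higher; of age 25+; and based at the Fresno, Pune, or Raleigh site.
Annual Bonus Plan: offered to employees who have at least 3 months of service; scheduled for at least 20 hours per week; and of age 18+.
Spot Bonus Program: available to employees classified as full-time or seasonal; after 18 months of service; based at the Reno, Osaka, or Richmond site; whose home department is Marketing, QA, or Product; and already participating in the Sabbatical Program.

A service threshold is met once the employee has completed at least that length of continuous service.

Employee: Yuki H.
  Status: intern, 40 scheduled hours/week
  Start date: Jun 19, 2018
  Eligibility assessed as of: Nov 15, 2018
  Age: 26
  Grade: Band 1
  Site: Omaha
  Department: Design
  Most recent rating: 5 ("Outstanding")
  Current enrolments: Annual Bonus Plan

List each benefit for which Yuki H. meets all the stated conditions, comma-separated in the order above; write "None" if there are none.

Service from Jun 19, 2018 to Nov 15, 2018: 149 days.
Remote Work Stipend — status intern ✗ (requires seasonal) → not eligible.
RSU Program — status intern ✗ (requires seasonal or temporary) → not eligible.
Sabbatical Program — status intern ✗ (excluded) → not eligible.
Short-Term Disability — status intern ✗ (excluded) → not eligible.
Childcare Subsidy — status intern ✗ (requires full-time or part-time) → not eligible.
Caregiver Leave — status intern ✗ (requires full-time, part-time, or seasonal) → not eligible.
Annual Bonus Plan — service 149 days ≥ 3 months (≈90 days) ✓; 40 hrs/wk ≥ 20 ✓; age 26 ≥ 18 ✓ → eligible.
Spot Bonus Program — status intern ✗ (requires full-time or seasonal) → not eligible.

Annual Bonus Plan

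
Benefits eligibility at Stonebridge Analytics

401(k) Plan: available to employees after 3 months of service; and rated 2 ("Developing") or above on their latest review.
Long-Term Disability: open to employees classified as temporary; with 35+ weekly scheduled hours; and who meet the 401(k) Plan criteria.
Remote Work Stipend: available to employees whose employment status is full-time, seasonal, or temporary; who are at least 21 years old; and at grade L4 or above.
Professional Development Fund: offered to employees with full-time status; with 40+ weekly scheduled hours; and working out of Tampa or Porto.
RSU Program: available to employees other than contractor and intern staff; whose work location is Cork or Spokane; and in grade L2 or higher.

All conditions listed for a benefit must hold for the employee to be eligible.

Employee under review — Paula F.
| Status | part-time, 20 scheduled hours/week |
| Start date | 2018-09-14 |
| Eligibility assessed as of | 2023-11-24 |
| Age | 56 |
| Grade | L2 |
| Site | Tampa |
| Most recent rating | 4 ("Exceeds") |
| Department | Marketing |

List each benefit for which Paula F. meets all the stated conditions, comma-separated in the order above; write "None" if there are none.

Service from 2018-09-14 to 2023-11-24: 1897 days.
401(k) Plan — service 1897 days ≥ 3 months (≈90 days) ✓; rating 4 ≥ 2 ✓ → eligible.
Long-Term Disability — status part-time ✗ (requires temporary) → not eligible.
Remote Work Stipend — status part-time ✗ (requires full-time, seasonal, or temporary) → not eligible.
Professional Development Fund — status part-time ✗ (requires full-time) → not eligible.
RSU Program — status part-time ✓ (not excluded); site Tampa ✗ (not Cork or Spokane) → not eligible.

401(k) Plan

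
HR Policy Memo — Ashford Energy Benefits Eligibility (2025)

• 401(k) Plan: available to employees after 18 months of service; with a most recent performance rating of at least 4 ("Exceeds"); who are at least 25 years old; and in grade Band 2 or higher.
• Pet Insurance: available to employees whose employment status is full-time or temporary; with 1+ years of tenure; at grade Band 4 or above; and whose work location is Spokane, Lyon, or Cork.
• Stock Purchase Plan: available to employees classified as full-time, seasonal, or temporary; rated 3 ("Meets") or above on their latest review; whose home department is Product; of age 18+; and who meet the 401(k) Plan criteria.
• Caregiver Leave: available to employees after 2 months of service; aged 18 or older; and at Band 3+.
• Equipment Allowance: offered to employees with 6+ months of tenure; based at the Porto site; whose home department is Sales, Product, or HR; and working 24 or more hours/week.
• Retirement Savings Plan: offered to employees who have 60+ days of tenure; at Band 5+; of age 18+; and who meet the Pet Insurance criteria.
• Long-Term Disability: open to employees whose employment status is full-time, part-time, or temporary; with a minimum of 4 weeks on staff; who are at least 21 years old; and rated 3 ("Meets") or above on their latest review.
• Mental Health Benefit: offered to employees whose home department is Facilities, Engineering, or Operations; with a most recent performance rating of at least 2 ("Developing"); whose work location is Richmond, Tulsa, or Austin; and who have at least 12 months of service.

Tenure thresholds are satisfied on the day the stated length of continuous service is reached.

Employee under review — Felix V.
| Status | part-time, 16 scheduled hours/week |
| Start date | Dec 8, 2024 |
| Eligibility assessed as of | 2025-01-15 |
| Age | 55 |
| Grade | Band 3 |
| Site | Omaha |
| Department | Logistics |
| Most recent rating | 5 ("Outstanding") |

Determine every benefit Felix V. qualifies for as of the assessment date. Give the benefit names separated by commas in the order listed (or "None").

Long-Term Disability

Service from Dec 8, 2024 to 2025-01-15: 38 days.
401(k) Plan — service 38 days < 18 months (≈540 days) ✗ → not eligible.
Pet Insurance — status part-time ✗ (requires full-time or temporary) → not eligible.
Stock Purchase Plan — status part-time ✗ (requires full-time, seasonal, or temporary) → not eligible.
Caregiver Leave — service 38 days < 2 months (≈60 days) ✗ → not eligible.
Equipment Allowance — service 38 days < 6 months (≈180 days) ✗ → not eligible.
Retirement Savings Plan — service 38 days < 60 days ✗ → not eligible.
Long-Term Disability — status part-time ✓; service 38 days ≥ 4 weeks (≈28 days) ✓; age 55 ≥ 21 ✓; rating 5 ≥ 3 ✓ → eligible.
Mental Health Benefit — dept Logistics ✗ → not eligible.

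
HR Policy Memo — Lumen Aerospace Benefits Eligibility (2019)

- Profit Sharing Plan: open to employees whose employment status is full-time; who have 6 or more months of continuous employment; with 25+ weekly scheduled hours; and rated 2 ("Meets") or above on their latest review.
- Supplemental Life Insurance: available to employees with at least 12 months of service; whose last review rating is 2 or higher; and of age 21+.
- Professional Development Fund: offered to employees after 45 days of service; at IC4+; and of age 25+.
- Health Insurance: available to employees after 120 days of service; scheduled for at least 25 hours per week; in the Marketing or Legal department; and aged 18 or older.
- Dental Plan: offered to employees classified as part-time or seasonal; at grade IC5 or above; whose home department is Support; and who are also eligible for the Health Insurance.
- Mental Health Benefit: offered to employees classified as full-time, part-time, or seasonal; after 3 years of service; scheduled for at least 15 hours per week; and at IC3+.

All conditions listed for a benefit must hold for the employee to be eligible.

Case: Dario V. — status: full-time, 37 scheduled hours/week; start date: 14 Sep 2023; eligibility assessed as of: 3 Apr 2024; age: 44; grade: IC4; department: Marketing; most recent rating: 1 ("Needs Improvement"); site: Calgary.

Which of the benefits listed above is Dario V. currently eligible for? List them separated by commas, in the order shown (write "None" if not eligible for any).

Service from 14 Sep 2023 to 3 Apr 2024: 202 days.
Profit Sharing Plan — status full-time ✓; service 202 days ≥ 6 months (≈180 days) ✓; 37 hrs/wk ≥ 25 ✓; rating 1 < 2 ✗ → not eligible.
Supplemental Life Insurance — service 202 days < 12 months (≈360 days) ✗ → not eligible.
Professional Development Fund — service 202 days ≥ 45 days ✓; grade IC4 ≥ IC4 ✓; age 44 ≥ 25 ✓ → eligible.
Health Insurance — service 202 days ≥ 120 days ✓; 37 hrs/wk ≥ 25 ✓; dept Marketing ✓; age 44 ≥ 18 ✓ → eligible.
Dental Plan — status full-time ✗ (requires part-time or seasonal) → not eligible.
Mental Health Benefit — status full-time ✓; service 202 days < 3 years (≈1095 days) ✗ → not eligible.

Professional Development Fund, Health Insurance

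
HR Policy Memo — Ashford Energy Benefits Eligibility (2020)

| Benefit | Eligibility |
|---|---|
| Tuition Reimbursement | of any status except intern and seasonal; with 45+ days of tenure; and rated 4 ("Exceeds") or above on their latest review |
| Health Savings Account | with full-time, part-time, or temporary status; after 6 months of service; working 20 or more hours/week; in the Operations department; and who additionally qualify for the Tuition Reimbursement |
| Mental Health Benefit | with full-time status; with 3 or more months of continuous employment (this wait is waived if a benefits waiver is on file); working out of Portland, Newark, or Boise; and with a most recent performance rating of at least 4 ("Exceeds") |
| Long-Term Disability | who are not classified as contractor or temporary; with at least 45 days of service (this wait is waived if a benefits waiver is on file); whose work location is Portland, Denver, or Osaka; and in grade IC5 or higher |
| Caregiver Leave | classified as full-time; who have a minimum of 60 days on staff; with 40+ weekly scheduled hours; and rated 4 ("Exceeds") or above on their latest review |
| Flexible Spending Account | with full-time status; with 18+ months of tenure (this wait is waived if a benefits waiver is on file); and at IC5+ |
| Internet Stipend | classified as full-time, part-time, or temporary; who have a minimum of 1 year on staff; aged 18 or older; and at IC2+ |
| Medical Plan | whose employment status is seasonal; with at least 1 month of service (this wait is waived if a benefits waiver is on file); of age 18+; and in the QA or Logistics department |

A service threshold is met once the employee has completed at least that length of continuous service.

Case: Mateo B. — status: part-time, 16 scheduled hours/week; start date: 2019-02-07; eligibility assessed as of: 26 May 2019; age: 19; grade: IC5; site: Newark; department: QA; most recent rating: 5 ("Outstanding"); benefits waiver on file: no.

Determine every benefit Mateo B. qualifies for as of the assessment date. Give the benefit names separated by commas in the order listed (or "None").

Tuition Reimbursement

Service from 2019-02-07 to 26 May 2019: 108 days.
Tuition Reimbursement — status part-time ✓ (not excluded); service 108 days ≥ 45 days ✓; rating 5 ≥ 4 ✓ → eligible.
Health Savings Account — status part-time ✓; service 108 days < 6 months (≈180 days) ✗ → not eligible.
Mental Health Benefit — status part-time ✗ (requires full-time) → not eligible.
Long-Term Disability — status part-time ✓ (not excluded); no waiver, service 108 days ≥ 45 days ✓; site Newark ✗ (not Portland, Denver, or Osaka) → not eligible.
Caregiver Leave — status part-time ✗ (requires full-time) → not eligible.
Flexible Spending Account — status part-time ✗ (requires full-time) → not eligible.
Internet Stipend — status part-time ✓; service 108 days < 1 year (≈365 days) ✗ → not eligible.
Medical Plan — status part-time ✗ (requires seasonal) → not eligible.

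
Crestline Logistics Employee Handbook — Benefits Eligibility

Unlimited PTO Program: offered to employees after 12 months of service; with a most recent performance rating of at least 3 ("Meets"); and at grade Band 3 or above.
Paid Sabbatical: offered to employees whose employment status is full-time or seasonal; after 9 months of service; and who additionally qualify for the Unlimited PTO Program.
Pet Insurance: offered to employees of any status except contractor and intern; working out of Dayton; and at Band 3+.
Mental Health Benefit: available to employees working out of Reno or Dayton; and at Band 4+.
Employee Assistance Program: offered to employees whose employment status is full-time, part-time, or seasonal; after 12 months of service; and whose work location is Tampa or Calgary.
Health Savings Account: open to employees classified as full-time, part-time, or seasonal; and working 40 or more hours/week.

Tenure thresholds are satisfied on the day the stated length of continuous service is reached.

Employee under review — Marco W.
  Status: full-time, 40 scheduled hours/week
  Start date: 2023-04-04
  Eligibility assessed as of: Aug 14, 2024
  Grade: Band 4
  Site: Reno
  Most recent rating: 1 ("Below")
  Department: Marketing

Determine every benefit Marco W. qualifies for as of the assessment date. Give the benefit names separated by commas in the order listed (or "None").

Service from 2023-04-04 to Aug 14, 2024: 498 days.
Unlimited PTO Program — service 498 days ≥ 12 months (≈360 days) ✓; rating 1 < 3 ✗ → not eligible.
Paid Sabbatical — status full-time ✓; service 498 days ≥ 9 months (≈270 days) ✓; not eligible for Unlimited PTO Program ✗ → not eligible.
Pet Insurance — status full-time ✓ (not excluded); site Reno ✗ (not Dayton) → not eligible.
Mental Health Benefit — site Reno ✓; grade Band 4 ≥ Band 4 ✓ → eligible.
Employee Assistance Program — status full-time ✓; service 498 days ≥ 12 months (≈360 days) ✓; site Reno ✗ (not Tampa or Calgary) → not eligible.
Health Savings Account — status full-time ✓; 40 hrs/wk ≥ 40 ✓ → eligible.

Mental Health Benefit, Health Savings Account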